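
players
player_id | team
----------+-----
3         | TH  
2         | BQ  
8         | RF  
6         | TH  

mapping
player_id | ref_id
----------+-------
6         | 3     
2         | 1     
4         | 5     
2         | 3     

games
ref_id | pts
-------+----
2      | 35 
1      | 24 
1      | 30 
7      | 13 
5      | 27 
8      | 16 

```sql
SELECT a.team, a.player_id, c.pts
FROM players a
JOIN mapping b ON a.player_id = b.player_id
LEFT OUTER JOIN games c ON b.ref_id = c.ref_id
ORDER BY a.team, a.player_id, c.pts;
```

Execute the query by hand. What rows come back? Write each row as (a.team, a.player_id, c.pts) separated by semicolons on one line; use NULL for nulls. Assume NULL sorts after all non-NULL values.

(BQ, 2, 24); (BQ, 2, 30); (BQ, 2, NULL); (TH, 6, NULL)

Step 1 — a INNER JOIN b on player_id → 3 row(s).
Then LEFT JOIN `games c` on ref_id: each of those 3 rows is kept; rows whose b.ref_id has no match in c get NULL for c's columns.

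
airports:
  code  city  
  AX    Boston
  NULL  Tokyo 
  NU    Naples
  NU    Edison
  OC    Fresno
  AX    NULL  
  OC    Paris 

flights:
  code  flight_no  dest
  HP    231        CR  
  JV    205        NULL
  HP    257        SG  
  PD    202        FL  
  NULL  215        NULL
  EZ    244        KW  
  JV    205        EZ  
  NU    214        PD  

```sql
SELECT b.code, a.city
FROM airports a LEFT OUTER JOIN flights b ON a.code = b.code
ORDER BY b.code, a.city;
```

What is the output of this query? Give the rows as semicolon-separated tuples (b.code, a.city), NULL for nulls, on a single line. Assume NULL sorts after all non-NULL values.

LEFT JOIN keeps every row from `airports`; unmatched rows get NULL for `flights`'s columns.
Matching on a.code = b.code. A NULL in a compared column never satisfies the condition.
- code=AX: no b row matches, row kept with b columns NULL.
- code=NULL: no b row matches, row kept with b columns NULL.
- code=NU: 1 matching b row(s), so 1 row(s) emitted.
- code=NU: 1 matching b row(s), so 1 row(s) emitted.
- code=OC: no b row matches, row kept with b columns NULL.
- code=AX: no b row matches, row kept with b columns NULL.
- code=OC: no b row matches, row kept with b columns NULL.
After projecting and ordering:
b.code | a.city
NU | Edison
NU | Naples
NULL | Boston
NULL | Fresno
NULL | Paris
NULL | Tokyo
NULL | NULL

(NU, Edison); (NU, Naples); (NULL, Boston); (NULL, Fresno); (NULL, Paris); (NULL, Tokyo); (NULL, NULL)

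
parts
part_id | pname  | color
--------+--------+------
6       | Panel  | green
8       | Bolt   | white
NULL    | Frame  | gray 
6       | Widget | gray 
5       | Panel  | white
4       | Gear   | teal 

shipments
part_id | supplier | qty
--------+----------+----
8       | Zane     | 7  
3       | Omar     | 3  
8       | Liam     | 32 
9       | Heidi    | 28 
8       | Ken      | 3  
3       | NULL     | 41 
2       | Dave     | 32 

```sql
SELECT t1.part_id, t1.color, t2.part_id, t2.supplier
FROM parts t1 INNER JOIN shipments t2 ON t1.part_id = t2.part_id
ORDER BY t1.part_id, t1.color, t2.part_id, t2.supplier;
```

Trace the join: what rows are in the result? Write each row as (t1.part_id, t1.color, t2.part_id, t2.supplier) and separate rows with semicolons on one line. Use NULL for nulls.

INNER JOIN keeps only pairs where the ON condition holds.
Matching on t1.part_id = t2.part_id. A NULL in a compared column never satisfies the condition.
- part_id=6: no matching t2 row, dropped.
- part_id=8: 3 matching t2 row(s), so 3 row(s) emitted.
- part_id=NULL: no matching t2 row, dropped.
- part_id=6: no matching t2 row, dropped.
- part_id=5: no matching t2 row, dropped.
- part_id=4: no matching t2 row, dropped.
After projecting and ordering:
t1.part_id | t1.color | t2.part_id | t2.supplier
8 | white | 8 | Ken
8 | white | 8 | Liam
8 | white | 8 | Zane

(8, white, 8, Ken); (8, white, 8, Liam); (8, white, 8, Zane)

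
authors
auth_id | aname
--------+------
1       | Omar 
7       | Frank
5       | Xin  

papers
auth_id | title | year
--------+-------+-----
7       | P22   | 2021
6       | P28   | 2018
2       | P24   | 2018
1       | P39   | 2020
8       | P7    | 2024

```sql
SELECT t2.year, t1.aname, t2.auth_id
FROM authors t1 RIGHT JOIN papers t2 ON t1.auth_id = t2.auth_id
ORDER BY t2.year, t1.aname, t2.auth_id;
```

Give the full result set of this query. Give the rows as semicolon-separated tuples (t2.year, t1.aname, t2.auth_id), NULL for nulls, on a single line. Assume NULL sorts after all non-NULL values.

(2018, NULL, 2); (2018, NULL, 6); (2020, Omar, 1); (2021, Frank, 7); (2024, NULL, 8)

RIGHT JOIN keeps every row from `papers`; unmatched rows get NULL for `authors`'s columns.
Matching on t1.auth_id = t2.auth_id.
- auth_id=1: 1 matching t2 row(s), so 1 row(s) emitted.
- auth_id=7: 1 matching t2 row(s), so 1 row(s) emitted.
- auth_id=5: no matching t2 row.
- 3 t2 row(s) had no t1 match → kept, t1 columns NULL.
After projecting and ordering:
t2.year | t1.aname | t2.auth_id
2018 | NULL | 2
2018 | NULL | 6
2020 | Omar | 1
2021 | Frank | 7
2024 | NULL | 8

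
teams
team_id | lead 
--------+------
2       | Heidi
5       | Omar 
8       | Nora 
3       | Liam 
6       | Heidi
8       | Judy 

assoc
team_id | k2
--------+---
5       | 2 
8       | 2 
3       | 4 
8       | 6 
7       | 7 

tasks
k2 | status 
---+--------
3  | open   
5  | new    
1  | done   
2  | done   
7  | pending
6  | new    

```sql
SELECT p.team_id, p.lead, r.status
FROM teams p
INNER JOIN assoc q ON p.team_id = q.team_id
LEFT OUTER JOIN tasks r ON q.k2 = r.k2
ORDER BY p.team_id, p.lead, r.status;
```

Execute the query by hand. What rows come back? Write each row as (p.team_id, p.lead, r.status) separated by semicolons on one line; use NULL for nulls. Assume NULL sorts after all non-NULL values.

Evaluate left to right. First `teams p INNER JOIN assoc q` on team_id: 6 row(s).
Then LEFT JOIN `tasks r` on k2: each of those 6 rows is kept; rows whose q.k2 has no match in r get NULL for r's columns.

(3, Liam, NULL); (5, Omar, done); (8, Judy, done); (8, Judy, new); (8, Nora, done); (8, Nora, new)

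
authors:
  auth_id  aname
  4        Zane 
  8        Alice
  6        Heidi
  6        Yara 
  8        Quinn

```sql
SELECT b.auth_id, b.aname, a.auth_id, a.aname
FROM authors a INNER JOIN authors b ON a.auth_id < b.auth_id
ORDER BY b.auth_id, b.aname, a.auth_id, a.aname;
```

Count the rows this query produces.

8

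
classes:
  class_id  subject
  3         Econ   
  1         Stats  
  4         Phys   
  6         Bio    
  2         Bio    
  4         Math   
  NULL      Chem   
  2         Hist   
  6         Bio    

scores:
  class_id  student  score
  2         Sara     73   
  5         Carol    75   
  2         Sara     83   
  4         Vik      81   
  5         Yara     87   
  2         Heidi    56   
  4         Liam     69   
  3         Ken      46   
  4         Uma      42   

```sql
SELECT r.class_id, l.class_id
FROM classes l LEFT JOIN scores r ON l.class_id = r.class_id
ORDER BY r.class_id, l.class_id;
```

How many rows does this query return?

17

LEFT JOIN keeps every row from `classes`; unmatched rows get NULL for `scores`'s columns.
Matching on l.class_id = r.class_id. A NULL in a compared column never satisfies the condition.
- l (class_id=3) pairs with 1 row(s) of r.
- l (class_id=1) has no partner → padded with NULL.
- l (class_id=4) pairs with 3 row(s) of r.
- l (class_id=6) has no partner → padded with NULL.
- l (class_id=2) pairs with 3 row(s) of r.
- l (class_id=4) pairs with 3 row(s) of r.
- l (class_id=NULL) has no partner → padded with NULL.
- l (class_id=2) pairs with 3 row(s) of r.
- l (class_id=6) has no partner → padded with NULL.
Total: 13 matched + 4 padded = 17 rows.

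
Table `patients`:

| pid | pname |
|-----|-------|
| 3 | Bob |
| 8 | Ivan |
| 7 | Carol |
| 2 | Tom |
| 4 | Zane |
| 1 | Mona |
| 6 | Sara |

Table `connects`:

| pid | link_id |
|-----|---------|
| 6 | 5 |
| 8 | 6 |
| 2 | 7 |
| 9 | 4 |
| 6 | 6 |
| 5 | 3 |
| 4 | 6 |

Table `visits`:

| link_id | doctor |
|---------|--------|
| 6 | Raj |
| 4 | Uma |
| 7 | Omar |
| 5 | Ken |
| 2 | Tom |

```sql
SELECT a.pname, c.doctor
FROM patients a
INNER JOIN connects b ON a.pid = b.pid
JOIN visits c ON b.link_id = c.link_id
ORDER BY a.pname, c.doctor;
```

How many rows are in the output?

5

Evaluate left to right. First `patients a INNER JOIN connects b` on pid: 5 row(s).
Then INNER JOIN `visits c` on link_id: keep only rows whose b.link_id appears in c.
Result: 5 row(s).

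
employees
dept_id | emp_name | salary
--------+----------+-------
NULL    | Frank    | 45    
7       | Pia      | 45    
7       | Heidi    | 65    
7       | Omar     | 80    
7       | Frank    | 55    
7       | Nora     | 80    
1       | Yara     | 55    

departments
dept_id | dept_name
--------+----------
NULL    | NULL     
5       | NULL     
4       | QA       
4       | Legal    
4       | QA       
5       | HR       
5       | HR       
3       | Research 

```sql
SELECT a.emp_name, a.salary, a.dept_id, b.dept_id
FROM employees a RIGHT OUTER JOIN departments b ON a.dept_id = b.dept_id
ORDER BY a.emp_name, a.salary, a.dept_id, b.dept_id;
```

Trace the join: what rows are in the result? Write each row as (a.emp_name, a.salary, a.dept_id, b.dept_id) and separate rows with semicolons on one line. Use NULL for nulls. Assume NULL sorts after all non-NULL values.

(NULL, NULL, NULL, 3); (NULL, NULL, NULL, 4); (NULL, NULL, NULL, 4); (NULL, NULL, NULL, 4); (NULL, NULL, NULL, 5); (NULL, NULL, NULL, 5); (NULL, NULL, NULL, 5); (NULL, NULL, NULL, NULL)

RIGHT JOIN keeps every row from `departments`; unmatched rows get NULL for `employees`'s columns.
Matching on a.dept_id = b.dept_id. A NULL in a compared column never satisfies the condition.
Matched pairs: 0; unmatched b rows kept: 8.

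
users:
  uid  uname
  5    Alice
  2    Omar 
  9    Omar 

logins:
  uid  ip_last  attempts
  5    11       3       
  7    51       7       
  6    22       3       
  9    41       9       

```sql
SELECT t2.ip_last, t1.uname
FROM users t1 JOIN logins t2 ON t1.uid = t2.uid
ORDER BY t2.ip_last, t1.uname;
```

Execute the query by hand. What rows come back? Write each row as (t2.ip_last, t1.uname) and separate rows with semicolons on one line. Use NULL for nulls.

(11, Alice); (41, Omar)

INNER JOIN keeps only pairs where the ON condition holds.
Matching on t1.uid = t2.uid.
- uid=5: 1 matching t2 row(s), so 1 row(s) emitted.
- uid=2: no matching t2 row, dropped.
- uid=9: 1 matching t2 row(s), so 1 row(s) emitted.
After projecting and ordering:
t2.ip_last | t1.uname
11 | Alice
41 | Omar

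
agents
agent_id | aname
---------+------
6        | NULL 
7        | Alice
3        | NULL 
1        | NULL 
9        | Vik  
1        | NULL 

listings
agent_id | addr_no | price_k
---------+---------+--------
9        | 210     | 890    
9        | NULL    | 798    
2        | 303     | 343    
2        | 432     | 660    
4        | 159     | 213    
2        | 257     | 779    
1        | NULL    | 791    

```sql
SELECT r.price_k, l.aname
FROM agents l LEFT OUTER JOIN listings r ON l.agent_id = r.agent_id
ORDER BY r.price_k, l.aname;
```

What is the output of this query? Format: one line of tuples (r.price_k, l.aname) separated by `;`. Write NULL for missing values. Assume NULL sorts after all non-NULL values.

(791, NULL); (791, NULL); (798, Vik); (890, Vik); (NULL, Alice); (NULL, NULL); (NULL, NULL)

LEFT JOIN keeps every row from `agents`; unmatched rows get NULL for `listings`'s columns.
Matching on l.agent_id = r.agent_id.
- l row (agent_id=6): no match → kept, r columns NULL.
- l row (agent_id=7): no match → kept, r columns NULL.
- l row (agent_id=3): no match → kept, r columns NULL.
- l row (agent_id=1): matches 1 r row(s) → 1 output row(s).
- l row (agent_id=9): matches 2 r row(s) → 2 output row(s).
- l row (agent_id=1): matches 1 r row(s) → 1 output row(s).
After projecting and ordering:
r.price_k | l.aname
791 | NULL
791 | NULL
798 | Vik
890 | Vik
NULL | Alice
NULL | NULL
NULL | NULL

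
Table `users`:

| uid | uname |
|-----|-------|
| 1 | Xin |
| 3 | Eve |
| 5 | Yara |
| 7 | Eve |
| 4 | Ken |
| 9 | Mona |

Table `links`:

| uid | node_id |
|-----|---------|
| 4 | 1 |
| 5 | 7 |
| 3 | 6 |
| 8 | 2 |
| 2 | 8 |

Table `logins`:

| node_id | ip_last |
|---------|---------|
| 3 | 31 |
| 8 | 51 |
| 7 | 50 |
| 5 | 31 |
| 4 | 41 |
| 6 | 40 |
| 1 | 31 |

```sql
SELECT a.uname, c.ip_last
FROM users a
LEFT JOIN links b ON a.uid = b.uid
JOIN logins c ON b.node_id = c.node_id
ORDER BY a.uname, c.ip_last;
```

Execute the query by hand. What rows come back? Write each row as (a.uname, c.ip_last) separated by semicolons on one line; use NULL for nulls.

(Eve, 40); (Ken, 31); (Yara, 50)

Evaluate left to right. First `users a LEFT JOIN links b` on uid: 6 row(s).
Then INNER JOIN `logins c` on node_id: keep only rows whose b.node_id appears in c.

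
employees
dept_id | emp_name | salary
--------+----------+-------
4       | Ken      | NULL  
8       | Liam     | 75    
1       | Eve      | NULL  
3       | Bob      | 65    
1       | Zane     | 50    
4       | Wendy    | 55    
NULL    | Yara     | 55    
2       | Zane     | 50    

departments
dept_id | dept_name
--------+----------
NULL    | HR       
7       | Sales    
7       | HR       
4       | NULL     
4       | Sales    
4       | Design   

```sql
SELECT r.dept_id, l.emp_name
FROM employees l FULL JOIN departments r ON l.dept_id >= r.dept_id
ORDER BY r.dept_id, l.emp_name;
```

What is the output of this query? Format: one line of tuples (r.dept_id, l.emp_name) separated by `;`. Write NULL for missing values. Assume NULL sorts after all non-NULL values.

(4, Ken); (4, Ken); (4, Ken); (4, Liam); (4, Liam); (4, Liam); (4, Wendy); (4, Wendy); (4, Wendy); (7, Liam); (7, Liam); (NULL, Bob); (NULL, Eve); (NULL, Yara); (NULL, Zane); (NULL, Zane); (NULL, NULL)

FULL OUTER JOIN keeps every row from both sides; unmatched rows get NULL for the other side's columns.
Matching on l.dept_id >= r.dept_id. A NULL in a compared column never satisfies the condition.
- dept_id=4: 3 matching r row(s), so 3 row(s) emitted.
- dept_id=8: 5 matching r row(s), so 5 row(s) emitted.
- dept_id=1: no r row matches, row kept with r columns NULL.
- dept_id=3: no r row matches, row kept with r columns NULL.
- dept_id=1: no r row matches, row kept with r columns NULL.
- dept_id=4: 3 matching r row(s), so 3 row(s) emitted.
- dept_id=NULL: no r row matches, row kept with r columns NULL.
- dept_id=2: no r row matches, row kept with r columns NULL.
- plus 1 unmatched r row(s), each kept with NULL l columns.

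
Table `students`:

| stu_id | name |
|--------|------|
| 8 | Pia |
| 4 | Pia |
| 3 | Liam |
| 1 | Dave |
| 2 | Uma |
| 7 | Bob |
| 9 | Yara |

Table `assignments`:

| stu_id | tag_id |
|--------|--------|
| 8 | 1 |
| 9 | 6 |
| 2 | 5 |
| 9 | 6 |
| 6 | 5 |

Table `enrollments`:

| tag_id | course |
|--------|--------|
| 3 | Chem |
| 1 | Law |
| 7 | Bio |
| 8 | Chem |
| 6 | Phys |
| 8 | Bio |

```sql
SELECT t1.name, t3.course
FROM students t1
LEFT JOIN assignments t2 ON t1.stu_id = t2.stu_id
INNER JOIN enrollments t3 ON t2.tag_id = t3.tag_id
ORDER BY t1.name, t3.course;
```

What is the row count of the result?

3

Joins associate left-to-right: students LEFT JOIN assignments on stu_id gives 8 intermediate row(s).
Then INNER JOIN `enrollments t3` on tag_id: keep only rows whose t2.tag_id appears in t3.
Result: 3 row(s).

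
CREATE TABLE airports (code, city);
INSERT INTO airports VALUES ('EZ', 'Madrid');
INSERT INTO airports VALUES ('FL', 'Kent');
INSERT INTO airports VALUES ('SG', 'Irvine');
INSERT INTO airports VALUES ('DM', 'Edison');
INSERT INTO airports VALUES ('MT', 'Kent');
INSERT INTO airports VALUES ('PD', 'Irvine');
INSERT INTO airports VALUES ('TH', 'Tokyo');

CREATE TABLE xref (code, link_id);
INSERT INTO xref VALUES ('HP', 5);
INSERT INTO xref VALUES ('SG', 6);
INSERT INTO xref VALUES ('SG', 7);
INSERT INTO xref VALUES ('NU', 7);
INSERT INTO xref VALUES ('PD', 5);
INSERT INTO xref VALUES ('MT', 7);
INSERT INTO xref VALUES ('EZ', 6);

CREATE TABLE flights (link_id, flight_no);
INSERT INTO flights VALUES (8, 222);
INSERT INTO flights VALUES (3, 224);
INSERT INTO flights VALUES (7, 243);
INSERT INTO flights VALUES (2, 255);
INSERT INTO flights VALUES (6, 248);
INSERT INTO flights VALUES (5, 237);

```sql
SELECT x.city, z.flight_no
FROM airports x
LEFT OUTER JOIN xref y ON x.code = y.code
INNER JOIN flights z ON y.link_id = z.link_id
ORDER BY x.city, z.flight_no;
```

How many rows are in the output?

5

Joins associate left-to-right: airports LEFT JOIN xref on code gives 8 intermediate row(s).
Then INNER JOIN `flights z` on link_id: keep only rows whose y.link_id appears in z.
Result: 5 row(s).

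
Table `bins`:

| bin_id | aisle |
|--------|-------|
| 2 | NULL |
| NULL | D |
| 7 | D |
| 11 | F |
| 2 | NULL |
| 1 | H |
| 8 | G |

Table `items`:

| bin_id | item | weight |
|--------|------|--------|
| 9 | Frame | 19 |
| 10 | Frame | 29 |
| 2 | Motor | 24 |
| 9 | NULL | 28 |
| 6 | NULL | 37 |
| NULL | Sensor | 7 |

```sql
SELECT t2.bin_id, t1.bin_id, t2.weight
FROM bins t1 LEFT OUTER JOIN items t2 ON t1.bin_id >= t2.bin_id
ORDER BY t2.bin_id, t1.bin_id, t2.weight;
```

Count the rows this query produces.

LEFT JOIN keeps every row from `bins`; unmatched rows get NULL for `items`'s columns.
Matching on t1.bin_id >= t2.bin_id. A NULL in a compared column never satisfies the condition.
- t1[0] bin_id=2 → 1 match(es) in t2 → 1 row(s).
- t1[1] bin_id=NULL → no match; kept with NULLs on the t2 side.
- t1[2] bin_id=7 → 2 match(es) in t2 → 2 row(s).
- t1[3] bin_id=11 → 5 match(es) in t2 → 5 row(s).
- t1[4] bin_id=2 → 1 match(es) in t2 → 1 row(s).
- t1[5] bin_id=1 → no match; kept with NULLs on the t2 side.
- t1[6] bin_id=8 → 2 match(es) in t2 → 2 row(s).
Total: 11 matched + 2 padded = 13 rows.

13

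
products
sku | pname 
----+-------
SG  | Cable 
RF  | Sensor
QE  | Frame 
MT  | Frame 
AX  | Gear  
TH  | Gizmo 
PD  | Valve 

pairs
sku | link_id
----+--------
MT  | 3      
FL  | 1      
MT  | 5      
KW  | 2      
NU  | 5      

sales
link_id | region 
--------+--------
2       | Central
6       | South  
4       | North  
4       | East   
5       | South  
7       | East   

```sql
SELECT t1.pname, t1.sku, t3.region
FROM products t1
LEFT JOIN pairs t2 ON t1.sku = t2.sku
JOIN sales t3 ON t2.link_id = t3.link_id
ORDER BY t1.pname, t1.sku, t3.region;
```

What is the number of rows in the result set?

Joins associate left-to-right: products LEFT JOIN pairs on sku gives 8 intermediate row(s).
Then INNER JOIN `sales t3` on link_id: keep only rows whose t2.link_id appears in t3.
Result: 1 row(s).

1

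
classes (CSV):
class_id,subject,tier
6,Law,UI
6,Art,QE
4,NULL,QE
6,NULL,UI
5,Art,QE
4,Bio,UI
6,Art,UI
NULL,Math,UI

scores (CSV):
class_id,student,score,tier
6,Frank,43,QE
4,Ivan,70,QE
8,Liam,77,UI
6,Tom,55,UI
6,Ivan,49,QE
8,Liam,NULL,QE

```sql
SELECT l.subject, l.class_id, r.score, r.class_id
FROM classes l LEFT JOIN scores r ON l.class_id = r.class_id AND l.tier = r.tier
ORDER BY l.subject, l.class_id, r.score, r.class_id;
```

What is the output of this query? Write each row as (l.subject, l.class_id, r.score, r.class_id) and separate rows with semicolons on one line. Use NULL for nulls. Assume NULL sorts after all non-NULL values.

(Art, 5, NULL, NULL); (Art, 6, 43, 6); (Art, 6, 49, 6); (Art, 6, 55, 6); (Bio, 4, NULL, NULL); (Law, 6, 55, 6); (Math, NULL, NULL, NULL); (NULL, 4, 70, 4); (NULL, 6, 55, 6)

LEFT JOIN keeps every row from `classes`; unmatched rows get NULL for `scores`'s columns.
Matching on l.class_id = r.class_id AND l.tier = r.tier. A NULL in a compared column never satisfies the condition.
Matched pairs: 6; unmatched l rows kept: 3.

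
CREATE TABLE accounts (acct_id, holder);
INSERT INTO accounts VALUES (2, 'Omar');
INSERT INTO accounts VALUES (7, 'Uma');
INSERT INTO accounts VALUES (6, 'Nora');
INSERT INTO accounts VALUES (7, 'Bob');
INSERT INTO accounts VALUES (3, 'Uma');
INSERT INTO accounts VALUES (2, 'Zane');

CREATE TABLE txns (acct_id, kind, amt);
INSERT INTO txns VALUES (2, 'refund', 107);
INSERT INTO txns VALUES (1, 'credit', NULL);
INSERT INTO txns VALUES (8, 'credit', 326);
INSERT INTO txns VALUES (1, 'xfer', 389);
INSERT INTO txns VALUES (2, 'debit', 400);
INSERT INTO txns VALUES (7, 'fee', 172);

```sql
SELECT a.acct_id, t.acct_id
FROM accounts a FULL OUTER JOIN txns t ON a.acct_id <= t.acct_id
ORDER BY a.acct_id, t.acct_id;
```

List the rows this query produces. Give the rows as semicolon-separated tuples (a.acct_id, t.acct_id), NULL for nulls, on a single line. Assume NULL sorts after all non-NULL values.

(2, 2); (2, 2); (2, 2); (2, 2); (2, 7); (2, 7); (2, 8); (2, 8); (3, 7); (3, 8); (6, 7); (6, 8); (7, 7); (7, 7); (7, 8); (7, 8); (NULL, 1); (NULL, 1)

FULL OUTER JOIN keeps every row from both sides; unmatched rows get NULL for the other side's columns.
Matching on a.acct_id <= t.acct_id.
- a (acct_id=2) pairs with 4 row(s) of t.
- a (acct_id=7) pairs with 2 row(s) of t.
- a (acct_id=6) pairs with 2 row(s) of t.
- a (acct_id=7) pairs with 2 row(s) of t.
- a (acct_id=3) pairs with 2 row(s) of t.
- a (acct_id=2) pairs with 4 row(s) of t.
- plus 2 unmatched t row(s), each kept with NULL a columns.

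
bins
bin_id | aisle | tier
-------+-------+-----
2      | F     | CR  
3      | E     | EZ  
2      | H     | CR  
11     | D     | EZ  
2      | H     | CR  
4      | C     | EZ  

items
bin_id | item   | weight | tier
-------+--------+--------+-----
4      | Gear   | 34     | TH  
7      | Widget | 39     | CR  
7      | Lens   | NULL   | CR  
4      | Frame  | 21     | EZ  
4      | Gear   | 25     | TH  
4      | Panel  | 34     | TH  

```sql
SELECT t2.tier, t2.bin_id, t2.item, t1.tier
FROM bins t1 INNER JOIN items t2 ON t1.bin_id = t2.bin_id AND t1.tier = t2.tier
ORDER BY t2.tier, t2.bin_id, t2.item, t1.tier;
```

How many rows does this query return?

INNER JOIN keeps only pairs where the ON condition holds.
Matching on t1.bin_id = t2.bin_id AND t1.tier = t2.tier.
- bin_id=2, tier=CR: no matching t2 row, dropped.
- bin_id=3, tier=EZ: no matching t2 row, dropped.
- bin_id=2, tier=CR: no matching t2 row, dropped.
- bin_id=11, tier=EZ: no matching t2 row, dropped.
- bin_id=2, tier=CR: no matching t2 row, dropped.
- bin_id=4, tier=EZ: 1 matching t2 row(s), so 1 row(s) emitted.
Total: 1 rows.

1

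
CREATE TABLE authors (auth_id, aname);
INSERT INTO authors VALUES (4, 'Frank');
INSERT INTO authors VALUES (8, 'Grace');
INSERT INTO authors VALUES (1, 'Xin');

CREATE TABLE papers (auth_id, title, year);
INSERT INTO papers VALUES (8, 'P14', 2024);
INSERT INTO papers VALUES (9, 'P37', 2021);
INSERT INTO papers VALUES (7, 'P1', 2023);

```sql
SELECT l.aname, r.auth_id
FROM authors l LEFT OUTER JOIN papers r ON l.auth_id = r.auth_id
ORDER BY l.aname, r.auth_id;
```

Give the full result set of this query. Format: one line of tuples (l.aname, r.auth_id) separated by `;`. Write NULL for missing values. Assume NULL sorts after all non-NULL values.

LEFT JOIN keeps every row from `authors`; unmatched rows get NULL for `papers`'s columns.
Matching on l.auth_id = r.auth_id.
- l (auth_id=4) has no partner → padded with NULL.
- l (auth_id=8) pairs with 1 row(s) of r.
- l (auth_id=1) has no partner → padded with NULL.
After projecting and ordering:
l.aname | r.auth_id
Frank | NULL
Grace | 8
Xin | NULL

(Frank, NULL); (Grace, 8); (Xin, NULL)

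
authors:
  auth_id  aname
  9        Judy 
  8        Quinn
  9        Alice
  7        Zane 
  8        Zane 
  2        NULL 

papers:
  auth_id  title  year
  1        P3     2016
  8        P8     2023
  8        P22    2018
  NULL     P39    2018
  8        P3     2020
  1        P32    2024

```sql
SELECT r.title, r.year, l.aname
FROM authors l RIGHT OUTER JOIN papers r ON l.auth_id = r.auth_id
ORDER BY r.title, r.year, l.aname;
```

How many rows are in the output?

RIGHT JOIN keeps every row from `papers`; unmatched rows get NULL for `authors`'s columns.
Matching on l.auth_id = r.auth_id. A NULL in a compared column never satisfies the condition.
- l (auth_id=9) has no partner in r.
- l (auth_id=8) pairs with 3 row(s) of r.
- l (auth_id=9) has no partner in r.
- l (auth_id=7) has no partner in r.
- l (auth_id=8) pairs with 3 row(s) of r.
- l (auth_id=2) has no partner in r.
- 3 r row(s) had no l match → kept, l columns NULL.
Total: 6 matched + 3 padded = 9 rows.

9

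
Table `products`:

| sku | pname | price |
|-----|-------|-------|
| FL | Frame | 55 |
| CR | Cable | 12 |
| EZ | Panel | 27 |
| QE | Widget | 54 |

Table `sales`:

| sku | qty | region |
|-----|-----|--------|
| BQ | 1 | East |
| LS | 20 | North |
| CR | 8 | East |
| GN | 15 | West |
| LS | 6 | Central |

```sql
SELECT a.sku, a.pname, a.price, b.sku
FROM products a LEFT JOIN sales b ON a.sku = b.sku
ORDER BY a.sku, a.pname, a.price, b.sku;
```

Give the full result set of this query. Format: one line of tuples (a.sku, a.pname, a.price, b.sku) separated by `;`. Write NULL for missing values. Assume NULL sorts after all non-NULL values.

(CR, Cable, 12, CR); (EZ, Panel, 27, NULL); (FL, Frame, 55, NULL); (QE, Widget, 54, NULL)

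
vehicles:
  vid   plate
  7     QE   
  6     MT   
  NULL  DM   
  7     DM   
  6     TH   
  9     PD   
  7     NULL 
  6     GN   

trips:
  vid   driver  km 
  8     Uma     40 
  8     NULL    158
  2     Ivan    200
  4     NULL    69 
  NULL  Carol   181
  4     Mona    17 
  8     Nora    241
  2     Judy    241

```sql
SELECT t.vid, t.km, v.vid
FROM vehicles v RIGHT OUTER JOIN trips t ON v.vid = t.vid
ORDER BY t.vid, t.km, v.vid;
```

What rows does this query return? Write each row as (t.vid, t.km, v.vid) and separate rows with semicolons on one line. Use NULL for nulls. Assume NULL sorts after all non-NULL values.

(2, 200, NULL); (2, 241, NULL); (4, 17, NULL); (4, 69, NULL); (8, 40, NULL); (8, 158, NULL); (8, 241, NULL); (NULL, 181, NULL)

RIGHT JOIN keeps every row from `trips`; unmatched rows get NULL for `vehicles`'s columns.
Matching on v.vid = t.vid. A NULL in a compared column never satisfies the condition.
- v (vid=7) has no partner in t.
- v (vid=6) has no partner in t.
- v (vid=NULL) has no partner in t.
- v (vid=7) has no partner in t.
- v (vid=6) has no partner in t.
- v (vid=9) has no partner in t.
- v (vid=7) has no partner in t.
- v (vid=6) has no partner in t.
- 8 row(s) from t found no v partner → padded with NULL.
After projecting and ordering:
t.vid | t.km | v.vid
2 | 200 | NULL
2 | 241 | NULL
4 | 17 | NULL
4 | 69 | NULL
8 | 40 | NULL
8 | 158 | NULL
8 | 241 | NULL
NULL | 181 | NULL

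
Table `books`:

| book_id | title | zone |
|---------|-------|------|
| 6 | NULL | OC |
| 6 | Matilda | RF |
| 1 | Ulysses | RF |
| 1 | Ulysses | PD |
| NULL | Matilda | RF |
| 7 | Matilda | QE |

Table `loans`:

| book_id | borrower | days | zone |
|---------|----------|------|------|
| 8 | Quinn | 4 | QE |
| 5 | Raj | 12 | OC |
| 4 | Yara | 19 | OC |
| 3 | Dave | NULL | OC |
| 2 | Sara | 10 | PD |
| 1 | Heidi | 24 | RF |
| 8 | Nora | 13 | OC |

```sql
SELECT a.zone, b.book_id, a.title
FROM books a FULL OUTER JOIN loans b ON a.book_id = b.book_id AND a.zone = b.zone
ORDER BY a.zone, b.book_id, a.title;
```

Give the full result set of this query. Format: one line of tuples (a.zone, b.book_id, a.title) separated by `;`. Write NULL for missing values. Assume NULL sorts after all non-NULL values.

FULL OUTER JOIN keeps every row from both sides; unmatched rows get NULL for the other side's columns.
Matching on a.book_id = b.book_id AND a.zone = b.zone. A NULL in a compared column never satisfies the condition.
- book_id=6, zone=OC: no b row matches, row kept with b columns NULL.
- book_id=6, zone=RF: no b row matches, row kept with b columns NULL.
- book_id=1, zone=RF: 1 matching b row(s), so 1 row(s) emitted.
- book_id=1, zone=PD: no b row matches, row kept with b columns NULL.
- book_id=NULL, zone=RF: no b row matches, row kept with b columns NULL.
- book_id=7, zone=QE: no b row matches, row kept with b columns NULL.
- 6 b row(s) had no a match → kept, a columns NULL.

(OC, NULL, NULL); (PD, NULL, Ulysses); (QE, NULL, Matilda); (RF, 1, Ulysses); (RF, NULL, Matilda); (RF, NULL, Matilda); (NULL, 2, NULL); (NULL, 3, NULL); (NULL, 4, NULL); (NULL, 5, NULL); (NULL, 8, NULL); (NULL, 8, NULL)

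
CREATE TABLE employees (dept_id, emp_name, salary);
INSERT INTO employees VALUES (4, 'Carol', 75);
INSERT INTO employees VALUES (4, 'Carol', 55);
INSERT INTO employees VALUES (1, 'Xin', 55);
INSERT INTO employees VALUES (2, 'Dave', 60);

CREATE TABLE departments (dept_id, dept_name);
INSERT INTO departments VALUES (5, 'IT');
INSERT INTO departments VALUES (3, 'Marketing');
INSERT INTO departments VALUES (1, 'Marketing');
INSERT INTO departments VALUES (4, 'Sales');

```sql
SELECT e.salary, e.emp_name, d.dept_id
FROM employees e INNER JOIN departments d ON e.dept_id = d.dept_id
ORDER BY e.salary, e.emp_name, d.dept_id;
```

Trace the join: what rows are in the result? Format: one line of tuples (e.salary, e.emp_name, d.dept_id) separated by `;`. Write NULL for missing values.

(55, Carol, 4); (55, Xin, 1); (75, Carol, 4)

INNER JOIN keeps only pairs where the ON condition holds.
Matching on e.dept_id = d.dept_id.
Matched pairs: 3.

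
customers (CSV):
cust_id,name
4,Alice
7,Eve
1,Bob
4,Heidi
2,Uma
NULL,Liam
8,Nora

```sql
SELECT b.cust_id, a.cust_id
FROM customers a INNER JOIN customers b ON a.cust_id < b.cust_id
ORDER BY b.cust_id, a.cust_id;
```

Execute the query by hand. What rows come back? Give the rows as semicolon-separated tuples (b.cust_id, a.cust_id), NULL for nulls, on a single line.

INNER JOIN keeps only pairs where the ON condition holds.
Matching on a.cust_id < b.cust_id. A NULL in a compared column never satisfies the condition.
- a[0] cust_id=4 → 2 match(es) in b → 2 row(s).
- a[1] cust_id=7 → 1 match(es) in b → 1 row(s).
- a[2] cust_id=1 → 5 match(es) in b → 5 row(s).
- a[3] cust_id=4 → 2 match(es) in b → 2 row(s).
- a[4] cust_id=2 → 4 match(es) in b → 4 row(s).
- a[5] cust_id=NULL → no match; dropped.
- a[6] cust_id=8 → no match; dropped.

(2, 1); (4, 1); (4, 1); (4, 2); (4, 2); (7, 1); (7, 2); (7, 4); (7, 4); (8, 1); (8, 2); (8, 4); (8, 4); (8, 7)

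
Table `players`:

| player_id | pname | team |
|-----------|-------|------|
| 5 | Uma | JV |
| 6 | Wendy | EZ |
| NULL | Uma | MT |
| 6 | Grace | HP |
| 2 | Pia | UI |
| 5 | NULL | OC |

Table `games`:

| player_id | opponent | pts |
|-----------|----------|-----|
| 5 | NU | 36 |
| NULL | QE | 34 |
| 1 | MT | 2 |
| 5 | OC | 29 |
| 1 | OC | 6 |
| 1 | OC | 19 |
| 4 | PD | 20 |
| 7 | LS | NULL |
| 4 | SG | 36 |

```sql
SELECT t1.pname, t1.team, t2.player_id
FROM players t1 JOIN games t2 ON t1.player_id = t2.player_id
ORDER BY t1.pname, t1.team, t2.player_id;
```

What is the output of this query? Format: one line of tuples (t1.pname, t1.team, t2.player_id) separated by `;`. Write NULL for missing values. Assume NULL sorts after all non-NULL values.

(Uma, JV, 5); (Uma, JV, 5); (NULL, OC, 5); (NULL, OC, 5)

INNER JOIN keeps only pairs where the ON condition holds.
Matching on t1.player_id = t2.player_id. A NULL in a compared column never satisfies the condition.
Matched pairs: 4.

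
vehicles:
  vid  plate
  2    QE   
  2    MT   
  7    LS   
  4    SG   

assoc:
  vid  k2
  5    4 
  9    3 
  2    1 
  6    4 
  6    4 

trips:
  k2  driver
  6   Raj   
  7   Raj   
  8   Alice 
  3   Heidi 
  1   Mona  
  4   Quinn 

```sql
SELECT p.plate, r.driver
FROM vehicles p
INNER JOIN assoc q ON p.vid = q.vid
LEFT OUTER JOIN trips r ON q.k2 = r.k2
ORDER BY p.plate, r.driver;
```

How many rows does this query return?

2

Step 1 — p INNER JOIN q on vid → 2 row(s).
Then LEFT JOIN `trips r` on k2: each of those 2 rows is kept; rows whose q.k2 has no match in r get NULL for r's columns.
Result: 2 row(s).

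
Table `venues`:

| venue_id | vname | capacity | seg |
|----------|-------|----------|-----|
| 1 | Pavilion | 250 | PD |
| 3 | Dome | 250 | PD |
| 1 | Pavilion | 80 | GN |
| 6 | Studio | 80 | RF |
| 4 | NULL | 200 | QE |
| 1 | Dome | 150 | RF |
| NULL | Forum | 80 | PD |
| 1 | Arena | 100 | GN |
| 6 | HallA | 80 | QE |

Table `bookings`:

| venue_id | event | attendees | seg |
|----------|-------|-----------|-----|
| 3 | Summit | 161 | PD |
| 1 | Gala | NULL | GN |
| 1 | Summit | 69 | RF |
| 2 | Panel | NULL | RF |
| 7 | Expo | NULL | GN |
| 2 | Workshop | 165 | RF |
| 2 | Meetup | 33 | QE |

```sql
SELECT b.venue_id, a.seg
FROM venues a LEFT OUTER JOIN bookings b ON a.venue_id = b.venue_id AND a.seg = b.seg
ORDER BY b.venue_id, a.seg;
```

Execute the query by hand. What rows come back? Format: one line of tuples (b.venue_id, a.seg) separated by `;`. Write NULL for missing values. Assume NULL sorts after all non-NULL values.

LEFT JOIN keeps every row from `venues`; unmatched rows get NULL for `bookings`'s columns.
Matching on a.venue_id = b.venue_id AND a.seg = b.seg. A NULL in a compared column never satisfies the condition.
Matched pairs: 4; unmatched a rows kept: 5.

(1, GN); (1, GN); (1, RF); (3, PD); (NULL, PD); (NULL, PD); (NULL, QE); (NULL, QE); (NULL, RF)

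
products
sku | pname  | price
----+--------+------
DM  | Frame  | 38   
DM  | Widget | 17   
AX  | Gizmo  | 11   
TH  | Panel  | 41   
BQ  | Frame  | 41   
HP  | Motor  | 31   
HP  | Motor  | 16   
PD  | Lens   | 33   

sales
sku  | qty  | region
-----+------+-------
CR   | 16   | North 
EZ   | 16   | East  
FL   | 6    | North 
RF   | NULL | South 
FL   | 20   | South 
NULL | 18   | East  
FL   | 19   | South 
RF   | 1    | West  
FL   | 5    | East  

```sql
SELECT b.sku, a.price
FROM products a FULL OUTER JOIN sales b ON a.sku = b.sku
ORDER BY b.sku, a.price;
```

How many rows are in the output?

FULL OUTER JOIN keeps every row from both sides; unmatched rows get NULL for the other side's columns.
Matching on a.sku = b.sku. A NULL in a compared column never satisfies the condition.
- a row (sku=DM): no match → kept, b columns NULL.
- a row (sku=DM): no match → kept, b columns NULL.
- a row (sku=AX): no match → kept, b columns NULL.
- a row (sku=TH): no match → kept, b columns NULL.
- a row (sku=BQ): no match → kept, b columns NULL.
- a row (sku=HP): no match → kept, b columns NULL.
- a row (sku=HP): no match → kept, b columns NULL.
- a row (sku=PD): no match → kept, b columns NULL.
- plus 9 unmatched b row(s), each kept with NULL a columns.
Total: 0 matched + 17 padded = 17 rows.

17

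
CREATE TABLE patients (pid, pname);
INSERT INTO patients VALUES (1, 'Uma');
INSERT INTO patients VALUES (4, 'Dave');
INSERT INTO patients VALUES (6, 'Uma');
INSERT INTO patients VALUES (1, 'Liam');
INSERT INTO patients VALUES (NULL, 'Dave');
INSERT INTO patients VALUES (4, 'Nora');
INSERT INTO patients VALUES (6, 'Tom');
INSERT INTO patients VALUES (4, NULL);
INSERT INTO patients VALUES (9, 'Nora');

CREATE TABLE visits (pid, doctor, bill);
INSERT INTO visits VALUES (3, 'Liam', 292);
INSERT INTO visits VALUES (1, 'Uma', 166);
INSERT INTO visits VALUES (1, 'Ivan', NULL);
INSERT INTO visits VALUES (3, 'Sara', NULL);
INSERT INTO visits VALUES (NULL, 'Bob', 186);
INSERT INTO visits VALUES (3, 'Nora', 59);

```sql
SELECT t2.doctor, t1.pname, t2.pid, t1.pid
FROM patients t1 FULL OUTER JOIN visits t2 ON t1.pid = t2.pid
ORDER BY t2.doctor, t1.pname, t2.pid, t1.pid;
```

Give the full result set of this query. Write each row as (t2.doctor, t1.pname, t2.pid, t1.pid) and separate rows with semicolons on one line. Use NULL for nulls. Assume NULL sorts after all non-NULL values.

(Bob, NULL, NULL, NULL); (Ivan, Liam, 1, 1); (Ivan, Uma, 1, 1); (Liam, NULL, 3, NULL); (Nora, NULL, 3, NULL); (Sara, NULL, 3, NULL); (Uma, Liam, 1, 1); (Uma, Uma, 1, 1); (NULL, Dave, NULL, 4); (NULL, Dave, NULL, NULL); (NULL, Nora, NULL, 4); (NULL, Nora, NULL, 9); (NULL, Tom, NULL, 6); (NULL, Uma, NULL, 6); (NULL, NULL, NULL, 4)

FULL OUTER JOIN keeps every row from both sides; unmatched rows get NULL for the other side's columns.
Matching on t1.pid = t2.pid. A NULL in a compared column never satisfies the condition.
- pid=1: 2 matching t2 row(s), so 2 row(s) emitted.
- pid=4: no t2 row matches, row kept with t2 columns NULL.
- pid=6: no t2 row matches, row kept with t2 columns NULL.
- pid=1: 2 matching t2 row(s), so 2 row(s) emitted.
- pid=NULL: no t2 row matches, row kept with t2 columns NULL.
- pid=4: no t2 row matches, row kept with t2 columns NULL.
- pid=6: no t2 row matches, row kept with t2 columns NULL.
- pid=4: no t2 row matches, row kept with t2 columns NULL.
- pid=9: no t2 row matches, row kept with t2 columns NULL.
- 4 t2 row(s) had no t1 match → kept, t1 columns NULL.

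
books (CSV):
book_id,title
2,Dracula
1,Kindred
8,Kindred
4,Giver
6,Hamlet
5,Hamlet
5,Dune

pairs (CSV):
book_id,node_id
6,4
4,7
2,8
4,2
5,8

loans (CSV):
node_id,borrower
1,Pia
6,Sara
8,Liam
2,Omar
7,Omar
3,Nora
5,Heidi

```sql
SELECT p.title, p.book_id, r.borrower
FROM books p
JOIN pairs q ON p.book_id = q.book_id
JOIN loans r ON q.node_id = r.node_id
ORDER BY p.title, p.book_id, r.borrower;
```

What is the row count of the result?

5

Joins associate left-to-right: books INNER JOIN pairs on book_id gives 6 intermediate row(s).
Then INNER JOIN `loans r` on node_id: keep only rows whose q.node_id appears in r.
Result: 5 row(s).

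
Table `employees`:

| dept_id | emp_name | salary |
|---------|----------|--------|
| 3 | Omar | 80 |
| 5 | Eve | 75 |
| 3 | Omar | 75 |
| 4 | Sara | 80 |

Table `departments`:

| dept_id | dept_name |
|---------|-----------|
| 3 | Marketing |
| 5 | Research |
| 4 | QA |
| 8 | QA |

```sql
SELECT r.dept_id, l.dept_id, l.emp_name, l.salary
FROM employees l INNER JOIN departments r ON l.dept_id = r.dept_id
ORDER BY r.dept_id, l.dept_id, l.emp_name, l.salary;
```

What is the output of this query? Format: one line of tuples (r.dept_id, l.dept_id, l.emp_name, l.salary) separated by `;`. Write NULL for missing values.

(3, 3, Omar, 75); (3, 3, Omar, 80); (4, 4, Sara, 80); (5, 5, Eve, 75)

INNER JOIN keeps only pairs where the ON condition holds.
Matching on l.dept_id = r.dept_id.
- l[0] dept_id=3 → 1 match(es) in r → 1 row(s).
- l[1] dept_id=5 → 1 match(es) in r → 1 row(s).
- l[2] dept_id=3 → 1 match(es) in r → 1 row(s).
- l[3] dept_id=4 → 1 match(es) in r → 1 row(s).
After projecting and ordering:
r.dept_id | l.dept_id | l.emp_name | l.salary
3 | 3 | Omar | 75
3 | 3 | Omar | 80
4 | 4 | Sara | 80
5 | 5 | Eve | 75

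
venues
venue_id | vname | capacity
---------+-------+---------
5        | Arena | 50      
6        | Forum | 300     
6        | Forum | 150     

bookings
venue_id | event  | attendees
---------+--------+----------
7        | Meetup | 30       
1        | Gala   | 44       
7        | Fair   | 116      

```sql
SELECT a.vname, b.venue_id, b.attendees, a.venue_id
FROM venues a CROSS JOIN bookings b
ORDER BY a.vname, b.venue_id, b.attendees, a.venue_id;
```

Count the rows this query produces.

9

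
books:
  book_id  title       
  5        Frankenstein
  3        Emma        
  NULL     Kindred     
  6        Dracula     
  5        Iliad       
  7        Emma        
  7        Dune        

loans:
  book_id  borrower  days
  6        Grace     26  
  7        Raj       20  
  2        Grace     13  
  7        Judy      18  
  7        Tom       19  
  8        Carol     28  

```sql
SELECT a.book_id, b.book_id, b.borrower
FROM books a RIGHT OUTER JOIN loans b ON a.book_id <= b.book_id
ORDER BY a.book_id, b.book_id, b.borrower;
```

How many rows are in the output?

29

RIGHT JOIN keeps every row from `loans`; unmatched rows get NULL for `books`'s columns.
Matching on a.book_id <= b.book_id. A NULL in a compared column never satisfies the condition.
- a[0] book_id=5 → 5 match(es) in b → 5 row(s).
- a[1] book_id=3 → 5 match(es) in b → 5 row(s).
- a[2] book_id=NULL → no match.
- a[3] book_id=6 → 5 match(es) in b → 5 row(s).
- a[4] book_id=5 → 5 match(es) in b → 5 row(s).
- a[5] book_id=7 → 4 match(es) in b → 4 row(s).
- a[6] book_id=7 → 4 match(es) in b → 4 row(s).
- plus 1 unmatched b row(s), each kept with NULL a columns.
Total: 28 matched + 1 padded = 29 rows.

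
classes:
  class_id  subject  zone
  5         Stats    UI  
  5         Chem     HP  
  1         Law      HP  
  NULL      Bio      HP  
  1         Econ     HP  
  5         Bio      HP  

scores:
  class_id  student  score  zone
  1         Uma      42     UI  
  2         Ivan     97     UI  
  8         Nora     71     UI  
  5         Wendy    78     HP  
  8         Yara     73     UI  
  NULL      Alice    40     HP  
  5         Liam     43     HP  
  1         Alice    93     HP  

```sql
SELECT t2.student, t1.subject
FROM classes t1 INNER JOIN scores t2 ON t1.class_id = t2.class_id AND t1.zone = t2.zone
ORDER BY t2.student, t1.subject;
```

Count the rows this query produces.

6

INNER JOIN keeps only pairs where the ON condition holds.
Matching on t1.class_id = t2.class_id AND t1.zone = t2.zone. A NULL in a compared column never satisfies the condition.
- t1 (class_id=5, zone=UI) has no partner → excluded.
- t1 (class_id=5, zone=HP) pairs with 2 row(s) of t2.
- t1 (class_id=1, zone=HP) pairs with 1 row(s) of t2.
- t1 (class_id=NULL, zone=HP) has no partner → excluded.
- t1 (class_id=1, zone=HP) pairs with 1 row(s) of t2.
- t1 (class_id=5, zone=HP) pairs with 2 row(s) of t2.
Total: 6 rows.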